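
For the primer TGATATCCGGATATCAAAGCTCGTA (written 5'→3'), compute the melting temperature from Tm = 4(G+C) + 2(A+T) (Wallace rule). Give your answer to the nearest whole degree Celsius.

Base counts: A=8, T=7, G=5, C=5 (length 25).
Tm = 2·(8+7) + 4·(5+5) = 2·15 + 4·10 = 30 + 40 = 70°C.

70°C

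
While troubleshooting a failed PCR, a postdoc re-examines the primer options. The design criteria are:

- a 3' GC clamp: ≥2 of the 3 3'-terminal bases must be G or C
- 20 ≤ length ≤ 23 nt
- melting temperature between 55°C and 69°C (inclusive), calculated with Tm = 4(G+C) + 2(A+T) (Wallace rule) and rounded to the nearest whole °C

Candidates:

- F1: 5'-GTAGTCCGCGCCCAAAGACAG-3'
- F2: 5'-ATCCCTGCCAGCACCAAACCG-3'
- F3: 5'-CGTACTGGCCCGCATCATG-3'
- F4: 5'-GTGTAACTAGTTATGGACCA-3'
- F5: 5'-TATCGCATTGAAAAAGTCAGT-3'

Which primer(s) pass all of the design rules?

F1 (21 nt, A=6 T=2 G=6 C=7): 3' end CAG has 2 G/C ✓; length 21 ✓; Tm = 2·8 + 4·13 = 68°C ✓ — passes.
F2 (21 nt, A=6 T=2 G=3 C=10): 3' end CCG has 3 G/C ✓; length 21 ✓; Tm = 2·8 + 4·13 = 68°C ✓ — passes.
F3 (19 nt, A=3 T=4 G=5 C=7): 3' end ATG has 1 G/C, need ≥2 ✗; length 19, outside 20–23 ✗; Tm = 2·7 + 4·12 = 62°C ✓ — fails.
F4 (20 nt, A=6 T=6 G=5 C=3): 3' end CCA has 2 G/C ✓; length 20 ✓; Tm = 2·12 + 4·8 = 56°C ✓ — passes.
F5 (21 nt, A=8 T=6 G=4 C=3): 3' end AGT has 1 G/C, need ≥2 ✗; length 21 ✓; Tm = 2·14 + 4·7 = 56°C ✓ — fails.

F1, F2 and F4.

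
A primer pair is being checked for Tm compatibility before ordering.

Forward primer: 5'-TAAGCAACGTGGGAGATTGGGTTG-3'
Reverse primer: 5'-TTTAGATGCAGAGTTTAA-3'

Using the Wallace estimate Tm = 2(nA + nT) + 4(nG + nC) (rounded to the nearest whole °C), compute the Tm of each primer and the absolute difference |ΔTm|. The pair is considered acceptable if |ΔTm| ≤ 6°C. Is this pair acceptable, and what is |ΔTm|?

Forward: A=6 T=6 G=10 C=2 → Tm = 2·12 + 4·12 = 72°C.
Reverse: A=6 T=7 G=4 C=1 → Tm = 2·13 + 4·5 = 46°C.
|ΔTm| = |72 − 46| = 26°C, > 6°C.

|ΔTm| = 26°C; the pair is not acceptable.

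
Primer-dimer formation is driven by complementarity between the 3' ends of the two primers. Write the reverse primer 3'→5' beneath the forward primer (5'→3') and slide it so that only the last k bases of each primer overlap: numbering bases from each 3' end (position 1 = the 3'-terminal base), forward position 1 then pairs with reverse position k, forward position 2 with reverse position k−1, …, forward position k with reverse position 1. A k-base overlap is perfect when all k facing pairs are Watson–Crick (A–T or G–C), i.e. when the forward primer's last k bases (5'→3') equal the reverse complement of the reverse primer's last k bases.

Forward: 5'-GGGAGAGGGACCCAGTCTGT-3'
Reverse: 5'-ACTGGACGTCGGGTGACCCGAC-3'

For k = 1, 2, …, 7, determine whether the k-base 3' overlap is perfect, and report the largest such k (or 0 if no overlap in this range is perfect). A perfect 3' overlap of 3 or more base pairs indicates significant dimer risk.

Longest perfect overlap: 2 complementary base pairs; below the dimer-risk threshold (threshold 3).

Last 7 bases (5'→3') — forward …AGTCTGT, reverse …ACCCGAC.
Reverse complement of the reverse primer's last 7 bases: GTCGGGT; its first k bases are the reverse complement of the reverse primer's last k bases, so a perfect k-base overlap needs the forward primer's last k bases to equal them.
Comparing (forward last k vs required): k=1: T vs G ✗; k=2: GT vs GT ✓; k=3: TGT vs GTC ✗; k=4: CTGT vs GTCG ✗; k=5: TCTGT vs GTCGG ✗; k=6: GTCTGT vs GTCGGG ✗; k=7: AGTCTGT vs GTCGGGT ✗.
Only k = 2 is perfect, so the longest perfect 3' overlap is 2.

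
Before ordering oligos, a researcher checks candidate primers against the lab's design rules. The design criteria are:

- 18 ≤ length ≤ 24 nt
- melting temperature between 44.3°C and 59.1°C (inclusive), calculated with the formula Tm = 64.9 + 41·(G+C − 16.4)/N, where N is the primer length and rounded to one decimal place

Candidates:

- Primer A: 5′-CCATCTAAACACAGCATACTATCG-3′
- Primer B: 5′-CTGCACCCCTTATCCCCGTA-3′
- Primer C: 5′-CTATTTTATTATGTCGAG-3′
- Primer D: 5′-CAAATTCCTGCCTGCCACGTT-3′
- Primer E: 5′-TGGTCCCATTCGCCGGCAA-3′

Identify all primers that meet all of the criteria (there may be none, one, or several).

Primer A (24 nt, A=9 T=5 G=2 C=8): length 24 ✓; Tm = 64.9 + 41·(10 − 16.4)/24 = 54.0°C ✓ — passes.
Primer B (20 nt, A=3 T=5 G=2 C=10): length 20 ✓; Tm = 64.9 + 41·(12 − 16.4)/20 = 55.9°C ✓ — passes.
Primer C (18 nt, A=4 T=9 G=3 C=2): length 18 ✓; Tm = 64.9 + 41·(5 − 16.4)/18 = 38.9°C, outside 44.3–59.1°C ✗ — fails.
Primer D (21 nt, A=4 T=6 G=3 C=8): length 21 ✓; Tm = 64.9 + 41·(11 − 16.4)/21 = 54.4°C ✓ — passes.
Primer E (19 nt, A=3 T=4 G=5 C=7): length 19 ✓; Tm = 64.9 + 41·(12 − 16.4)/19 = 55.4°C ✓ — passes.

Primer A, Primer B, Primer D and Primer E.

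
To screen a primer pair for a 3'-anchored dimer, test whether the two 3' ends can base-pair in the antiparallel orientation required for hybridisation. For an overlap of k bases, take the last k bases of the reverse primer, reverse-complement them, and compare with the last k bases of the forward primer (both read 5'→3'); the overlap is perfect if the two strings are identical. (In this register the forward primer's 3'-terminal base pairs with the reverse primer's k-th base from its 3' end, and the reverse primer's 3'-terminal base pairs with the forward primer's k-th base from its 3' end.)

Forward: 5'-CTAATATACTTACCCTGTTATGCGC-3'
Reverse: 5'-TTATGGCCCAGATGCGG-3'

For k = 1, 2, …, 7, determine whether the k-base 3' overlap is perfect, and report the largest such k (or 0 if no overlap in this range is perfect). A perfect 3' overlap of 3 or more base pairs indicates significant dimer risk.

Last 7 bases (5'→3') — forward …TATGCGC, reverse …GATGCGG.
Reverse complement of the reverse primer's last 7 bases: CCGCATC; its first k bases are the reverse complement of the reverse primer's last k bases, so a perfect k-base overlap needs the forward primer's last k bases to equal them.
Comparing (forward last k vs required): k=1: C vs C ✓; k=2: GC vs CC ✗; k=3: CGC vs CCG ✗; k=4: GCGC vs CCGC ✗; k=5: TGCGC vs CCGCA ✗; k=6: ATGCGC vs CCGCAT ✗; k=7: TATGCGC vs CCGCATC ✗.
Only k = 1 is perfect, so the longest perfect 3' overlap is 1.

Longest perfect overlap: 1 complementary base pair; below the dimer-risk threshold (threshold 3).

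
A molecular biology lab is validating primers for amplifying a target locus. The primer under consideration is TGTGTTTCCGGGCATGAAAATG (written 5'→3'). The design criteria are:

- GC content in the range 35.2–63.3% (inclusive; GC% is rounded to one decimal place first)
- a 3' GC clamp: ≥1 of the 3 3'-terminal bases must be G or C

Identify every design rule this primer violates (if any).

Base counts: A=5, T=7, G=7, C=3 (length 22).
GC content: GC 10/22 = 45.5% ✓
GC clamp: 3' end ATG has 1 G/C ✓

Meets all criteria.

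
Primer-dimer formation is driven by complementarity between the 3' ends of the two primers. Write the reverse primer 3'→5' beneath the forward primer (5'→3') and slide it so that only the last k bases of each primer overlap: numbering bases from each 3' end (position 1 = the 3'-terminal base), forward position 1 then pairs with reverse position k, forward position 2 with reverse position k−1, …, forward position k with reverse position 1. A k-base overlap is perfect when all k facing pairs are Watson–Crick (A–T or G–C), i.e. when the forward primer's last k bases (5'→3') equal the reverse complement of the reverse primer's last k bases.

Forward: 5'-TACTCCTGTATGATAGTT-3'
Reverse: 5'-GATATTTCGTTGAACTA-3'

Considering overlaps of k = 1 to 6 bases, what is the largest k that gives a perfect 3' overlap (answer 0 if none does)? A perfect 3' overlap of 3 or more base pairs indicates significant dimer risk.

Longest perfect overlap: 5 complementary base pairs; significant dimer risk (threshold 3).

Last 6 bases (5'→3') — forward …ATAGTT, reverse …GAACTA.
Reverse complement of the reverse primer's last 6 bases: TAGTTC; its first k bases are the reverse complement of the reverse primer's last k bases, so a perfect k-base overlap needs the forward primer's last k bases to equal them.
Comparing (forward last k vs required): k=1: T vs T ✓; k=2: TT vs TA ✗; k=3: GTT vs TAG ✗; k=4: AGTT vs TAGT ✗; k=5: TAGTT vs TAGTT ✓; k=6: ATAGTT vs TAGTTC ✗.
Perfect overlaps at k = 1, 5; the largest is 5.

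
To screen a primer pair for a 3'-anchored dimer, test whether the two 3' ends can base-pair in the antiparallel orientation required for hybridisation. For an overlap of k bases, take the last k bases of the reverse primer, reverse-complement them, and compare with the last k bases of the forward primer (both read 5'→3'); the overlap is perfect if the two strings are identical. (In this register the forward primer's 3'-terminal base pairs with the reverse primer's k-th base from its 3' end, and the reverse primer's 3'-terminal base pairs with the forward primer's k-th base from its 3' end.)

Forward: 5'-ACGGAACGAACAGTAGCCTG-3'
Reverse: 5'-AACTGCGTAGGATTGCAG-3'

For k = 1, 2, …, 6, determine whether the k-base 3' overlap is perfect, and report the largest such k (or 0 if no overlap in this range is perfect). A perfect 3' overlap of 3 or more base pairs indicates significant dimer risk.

Last 6 bases (5'→3') — forward …AGCCTG, reverse …TTGCAG.
Reverse complement of the reverse primer's last 6 bases: CTGCAA; its first k bases are the reverse complement of the reverse primer's last k bases, so a perfect k-base overlap needs the forward primer's last k bases to equal them.
Comparing (forward last k vs required): k=1: G vs C ✗; k=2: TG vs CT ✗; k=3: CTG vs CTG ✓; k=4: CCTG vs CTGC ✗; k=5: GCCTG vs CTGCA ✗; k=6: AGCCTG vs CTGCAA ✗.
Only k = 3 is perfect, so the longest perfect 3' overlap is 3.

Longest perfect overlap: 3 complementary base pairs; significant dimer risk (threshold 3).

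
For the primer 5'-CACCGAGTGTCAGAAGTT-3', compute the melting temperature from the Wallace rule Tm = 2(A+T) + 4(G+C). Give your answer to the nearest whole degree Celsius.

54°C

Base counts: A=5, T=4, G=5, C=4 (length 18).
Tm = 2·(5+4) + 4·(5+4) = 2·9 + 4·9 = 18 + 36 = 54°C.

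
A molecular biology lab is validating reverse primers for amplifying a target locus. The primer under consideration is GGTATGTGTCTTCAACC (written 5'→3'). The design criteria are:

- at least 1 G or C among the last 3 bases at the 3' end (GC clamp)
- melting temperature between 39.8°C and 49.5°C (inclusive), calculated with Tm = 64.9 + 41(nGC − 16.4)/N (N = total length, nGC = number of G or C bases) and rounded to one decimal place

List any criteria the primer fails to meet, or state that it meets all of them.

Meets all criteria.

Base counts: A=3, T=6, G=4, C=4 (length 17).
GC clamp: 3' end ACC has 2 G/C ✓
Tm: Tm = 64.9 + 41·(8 − 16.4)/17 = 44.6°C ✓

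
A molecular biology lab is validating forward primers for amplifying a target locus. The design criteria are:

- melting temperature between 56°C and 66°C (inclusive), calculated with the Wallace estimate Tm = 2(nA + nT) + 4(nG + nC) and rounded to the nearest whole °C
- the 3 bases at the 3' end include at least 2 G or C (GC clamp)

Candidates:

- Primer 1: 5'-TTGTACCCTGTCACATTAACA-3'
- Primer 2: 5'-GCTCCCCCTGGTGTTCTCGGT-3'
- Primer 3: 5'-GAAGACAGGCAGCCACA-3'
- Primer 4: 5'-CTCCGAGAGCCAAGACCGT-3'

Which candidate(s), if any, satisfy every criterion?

Primer 1 (21 nt, A=6 T=7 G=2 C=6): Tm = 2·13 + 4·8 = 58°C ✓; 3' end ACA has 1 G/C, need ≥2 ✗ — fails.
Primer 2 (21 nt, A=0 T=7 G=6 C=8): Tm = 2·7 + 4·14 = 70°C, outside 56–66°C ✗; 3' end GGT has 2 G/C ✓ — fails.
Primer 3 (17 nt, A=7 T=0 G=5 C=5): Tm = 2·7 + 4·10 = 54°C, outside 56–66°C ✗; 3' end ACA has 1 G/C, need ≥2 ✗ — fails.
Primer 4 (19 nt, A=5 T=2 G=5 C=7): Tm = 2·7 + 4·12 = 62°C ✓; 3' end CGT has 2 G/C ✓ — passes.

Primer 4 only.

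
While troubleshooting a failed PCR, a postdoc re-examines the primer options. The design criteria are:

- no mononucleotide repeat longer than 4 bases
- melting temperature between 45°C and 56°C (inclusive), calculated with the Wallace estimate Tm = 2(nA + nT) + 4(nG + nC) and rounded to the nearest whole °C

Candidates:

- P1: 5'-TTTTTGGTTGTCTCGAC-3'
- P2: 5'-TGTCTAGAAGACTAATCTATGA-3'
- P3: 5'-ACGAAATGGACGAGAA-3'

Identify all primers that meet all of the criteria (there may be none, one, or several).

P3 only.

P1 (17 nt, A=1 T=9 G=4 C=3): longest run = 5, exceeds 4 ✗; Tm = 2·10 + 4·7 = 48°C ✓ — fails.
P2 (22 nt, A=8 T=7 G=4 C=3): longest run = 2 ✓; Tm = 2·15 + 4·7 = 58°C, outside 45–56°C ✗ — fails.
P3 (16 nt, A=8 T=1 G=5 C=2): longest run = 3 ✓; Tm = 2·9 + 4·7 = 46°C ✓ — passes.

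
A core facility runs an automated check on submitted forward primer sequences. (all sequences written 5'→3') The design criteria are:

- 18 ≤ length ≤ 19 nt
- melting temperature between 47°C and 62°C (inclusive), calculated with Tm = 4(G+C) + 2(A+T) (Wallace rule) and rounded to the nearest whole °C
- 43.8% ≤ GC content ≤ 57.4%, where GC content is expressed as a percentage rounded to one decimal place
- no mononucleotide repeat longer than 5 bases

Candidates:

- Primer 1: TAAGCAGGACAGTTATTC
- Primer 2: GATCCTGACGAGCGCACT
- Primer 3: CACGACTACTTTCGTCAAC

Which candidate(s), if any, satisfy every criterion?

Primer 3 only.

Primer 1 (18 nt, A=6 T=5 G=4 C=3): length 18 ✓; Tm = 2·11 + 4·7 = 50°C ✓; GC 7/18 = 38.9%, outside 43.8–57.4% ✗; longest run = 2 ✓ — fails.
Primer 2 (18 nt, A=4 T=3 G=5 C=6): length 18 ✓; Tm = 2·7 + 4·11 = 58°C ✓; GC 11/18 = 61.1%, outside 43.8–57.4% ✗; longest run = 2 ✓ — fails.
Primer 3 (19 nt, A=5 T=5 G=2 C=7): length 19 ✓; Tm = 2·10 + 4·9 = 56°C ✓; GC 9/19 = 47.4% ✓; longest run = 3 ✓ — passes.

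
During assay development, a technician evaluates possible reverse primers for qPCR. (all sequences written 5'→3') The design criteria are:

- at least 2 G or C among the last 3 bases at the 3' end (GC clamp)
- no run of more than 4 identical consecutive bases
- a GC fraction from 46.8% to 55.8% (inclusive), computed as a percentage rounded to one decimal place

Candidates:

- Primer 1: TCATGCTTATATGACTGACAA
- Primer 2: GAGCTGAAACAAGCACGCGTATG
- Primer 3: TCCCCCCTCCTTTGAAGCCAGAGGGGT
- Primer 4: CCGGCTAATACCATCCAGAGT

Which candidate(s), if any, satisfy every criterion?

Primer 1 (21 nt, A=7 T=7 G=3 C=4): 3' end CAA has 1 G/C, need ≥2 ✗; longest run = 2 ✓; GC 7/21 = 33.3%, outside 46.8–55.8% ✗ — fails.
Primer 2 (23 nt, A=8 T=3 G=7 C=5): 3' end ATG has 1 G/C, need ≥2 ✗; longest run = 3 ✓; GC 12/23 = 52.2% ✓ — fails.
Primer 3 (27 nt, A=4 T=6 G=7 C=10): 3' end GGT has 2 G/C ✓; longest run = 6, exceeds 4 ✗; GC 17/27 = 63.0%, outside 46.8–55.8% ✗ — fails.
Primer 4 (21 nt, A=6 T=4 G=4 C=7): 3' end AGT has 1 G/C, need ≥2 ✗; longest run = 2 ✓; GC 11/21 = 52.4% ✓ — fails.

None of the candidates satisfy all criteria.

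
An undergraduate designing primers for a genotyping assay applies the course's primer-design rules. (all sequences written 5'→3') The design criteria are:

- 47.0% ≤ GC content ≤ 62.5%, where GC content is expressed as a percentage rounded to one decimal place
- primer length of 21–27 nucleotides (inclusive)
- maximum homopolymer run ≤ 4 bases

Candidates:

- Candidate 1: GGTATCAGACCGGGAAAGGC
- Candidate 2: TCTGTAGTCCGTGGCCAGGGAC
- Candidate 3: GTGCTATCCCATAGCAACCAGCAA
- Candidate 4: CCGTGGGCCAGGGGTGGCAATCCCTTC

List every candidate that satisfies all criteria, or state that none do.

Candidate 1 (20 nt, A=6 T=2 G=8 C=4): GC 12/20 = 60.0% ✓; length 20, outside 21–27 ✗; longest run = 3 ✓ — fails.
Candidate 2 (22 nt, A=3 T=5 G=8 C=6): GC 14/22 = 63.6%, outside 47.0–62.5% ✗; length 22 ✓; longest run = 3 ✓ — fails.
Candidate 3 (24 nt, A=8 T=4 G=4 C=8): GC 12/24 = 50.0% ✓; length 24 ✓; longest run = 3 ✓ — passes.
Candidate 4 (27 nt, A=3 T=5 G=10 C=9): GC 19/27 = 70.4%, outside 47.0–62.5% ✗; length 27 ✓; longest run = 4 ✓ — fails.

Candidate 3 only.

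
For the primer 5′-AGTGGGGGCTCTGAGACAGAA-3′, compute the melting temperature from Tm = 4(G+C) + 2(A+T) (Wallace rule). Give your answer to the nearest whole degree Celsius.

66°C

Base counts: A=6, T=3, G=9, C=3 (length 21).
Tm = 2·(6+3) + 4·(9+3) = 2·9 + 4·12 = 18 + 48 = 66°C.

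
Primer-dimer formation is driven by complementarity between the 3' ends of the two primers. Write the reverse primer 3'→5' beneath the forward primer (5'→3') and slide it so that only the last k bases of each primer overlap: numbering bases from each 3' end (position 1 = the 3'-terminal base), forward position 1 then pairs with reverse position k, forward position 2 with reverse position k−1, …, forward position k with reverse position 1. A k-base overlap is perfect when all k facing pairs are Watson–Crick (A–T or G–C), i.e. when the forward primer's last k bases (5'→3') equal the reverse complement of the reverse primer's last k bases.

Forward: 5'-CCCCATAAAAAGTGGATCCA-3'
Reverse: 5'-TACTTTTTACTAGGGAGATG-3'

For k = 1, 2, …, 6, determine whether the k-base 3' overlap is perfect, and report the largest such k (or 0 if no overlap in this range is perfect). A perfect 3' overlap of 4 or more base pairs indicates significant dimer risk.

Last 6 bases (5'→3') — forward …GATCCA, reverse …GAGATG.
Reverse complement of the reverse primer's last 6 bases: CATCTC; its first k bases are the reverse complement of the reverse primer's last k bases, so a perfect k-base overlap needs the forward primer's last k bases to equal them.
Comparing (forward last k vs required): k=1: A vs C ✗; k=2: CA vs CA ✓; k=3: CCA vs CAT ✗; k=4: TCCA vs CATC ✗; k=5: ATCCA vs CATCT ✗; k=6: GATCCA vs CATCTC ✗.
Only k = 2 is perfect, so the longest perfect 3' overlap is 2.

Longest perfect overlap: 2 complementary base pairs; below the dimer-risk threshold (threshold 4).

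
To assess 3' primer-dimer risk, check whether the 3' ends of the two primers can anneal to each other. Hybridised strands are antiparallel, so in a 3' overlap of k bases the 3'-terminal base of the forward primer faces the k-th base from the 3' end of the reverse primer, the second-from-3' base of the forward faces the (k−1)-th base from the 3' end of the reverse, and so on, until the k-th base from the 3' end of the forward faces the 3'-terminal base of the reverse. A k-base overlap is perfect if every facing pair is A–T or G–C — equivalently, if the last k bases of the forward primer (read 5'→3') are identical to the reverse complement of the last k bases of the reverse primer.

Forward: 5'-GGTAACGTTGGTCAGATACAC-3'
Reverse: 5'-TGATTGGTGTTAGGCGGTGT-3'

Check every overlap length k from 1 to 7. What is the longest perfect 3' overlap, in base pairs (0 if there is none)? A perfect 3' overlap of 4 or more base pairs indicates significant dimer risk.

Last 7 bases (5'→3') — forward …GATACAC, reverse …GCGGTGT.
Reverse complement of the reverse primer's last 7 bases: ACACCGC; its first k bases are the reverse complement of the reverse primer's last k bases, so a perfect k-base overlap needs the forward primer's last k bases to equal them.
Comparing (forward last k vs required): k=1: C vs A ✗; k=2: AC vs AC ✓; k=3: CAC vs ACA ✗; k=4: ACAC vs ACAC ✓; k=5: TACAC vs ACACC ✗; k=6: ATACAC vs ACACCG ✗; k=7: GATACAC vs ACACCGC ✗.
Perfect overlaps at k = 2, 4; the largest is 4.

Longest perfect overlap: 4 complementary base pairs; significant dimer risk (threshold 4).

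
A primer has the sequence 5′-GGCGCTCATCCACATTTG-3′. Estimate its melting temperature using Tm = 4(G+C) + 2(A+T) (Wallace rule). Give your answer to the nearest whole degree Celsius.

Base counts: A=3, T=5, G=4, C=6 (length 18).
Tm = 2·(3+5) + 4·(4+6) = 2·8 + 4·10 = 16 + 40 = 56°C.

56°C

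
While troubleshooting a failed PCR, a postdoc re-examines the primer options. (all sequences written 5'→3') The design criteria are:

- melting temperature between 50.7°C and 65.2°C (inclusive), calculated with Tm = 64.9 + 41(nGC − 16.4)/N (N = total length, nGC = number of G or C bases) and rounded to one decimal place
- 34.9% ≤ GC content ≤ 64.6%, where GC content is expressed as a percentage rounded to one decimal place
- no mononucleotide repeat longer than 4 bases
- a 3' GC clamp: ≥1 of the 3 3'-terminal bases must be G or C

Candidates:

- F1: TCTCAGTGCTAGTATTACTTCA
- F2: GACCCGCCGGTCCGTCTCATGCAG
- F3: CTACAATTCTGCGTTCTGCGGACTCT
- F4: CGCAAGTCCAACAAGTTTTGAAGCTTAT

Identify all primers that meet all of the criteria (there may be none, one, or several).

F3 only.

F1 (22 nt, A=5 T=9 G=3 C=5): Tm = 64.9 + 41·(8 − 16.4)/22 = 49.2°C, outside 50.7–65.2°C ✗; GC 8/22 = 36.4% ✓; longest run = 2 ✓; 3' end TCA has 1 G/C ✓ — fails.
F2 (24 nt, A=3 T=4 G=7 C=10): Tm = 64.9 + 41·(17 − 16.4)/24 = 65.9°C, outside 50.7–65.2°C ✗; GC 17/24 = 70.8%, outside 34.9–64.6% ✗; longest run = 3 ✓; 3' end CAG has 2 G/C ✓ — fails.
F3 (26 nt, A=4 T=9 G=5 C=8): Tm = 64.9 + 41·(13 − 16.4)/26 = 59.5°C ✓; GC 13/26 = 50.0% ✓; longest run = 2 ✓; 3' end TCT has 1 G/C ✓ — passes.
F4 (28 nt, A=9 T=8 G=5 C=6): Tm = 64.9 + 41·(11 − 16.4)/28 = 57.0°C ✓; GC 11/28 = 39.3% ✓; longest run = 4 ✓; 3' end TAT has 0 G/C, need ≥1 ✗ — fails.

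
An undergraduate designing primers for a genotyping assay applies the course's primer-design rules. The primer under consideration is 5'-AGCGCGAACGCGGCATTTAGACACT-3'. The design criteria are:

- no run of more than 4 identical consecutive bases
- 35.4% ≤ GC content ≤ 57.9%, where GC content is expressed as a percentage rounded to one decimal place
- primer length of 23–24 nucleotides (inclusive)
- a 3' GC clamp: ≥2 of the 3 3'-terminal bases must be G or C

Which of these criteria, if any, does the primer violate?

Fails: length, GC clamp.

Base counts: A=7, T=4, G=7, C=7 (length 25).
homopolymer run: longest run = 3 ✓
GC content: GC 14/25 = 56.0% ✓
length: length 25, outside 23–24 ✗
GC clamp: 3' end ACT has 1 G/C, need ≥2 ✗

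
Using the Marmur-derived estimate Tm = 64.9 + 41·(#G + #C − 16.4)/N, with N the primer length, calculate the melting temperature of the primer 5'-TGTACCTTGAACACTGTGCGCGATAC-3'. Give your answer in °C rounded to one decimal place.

Base counts: A=6, T=7, G=6, C=7; G+C = 13, N = 26.
Tm = 64.9 + 41·(13 − 16.4)/26 = 64.9 + -139.40/26 = 59.5°C.

59.5°C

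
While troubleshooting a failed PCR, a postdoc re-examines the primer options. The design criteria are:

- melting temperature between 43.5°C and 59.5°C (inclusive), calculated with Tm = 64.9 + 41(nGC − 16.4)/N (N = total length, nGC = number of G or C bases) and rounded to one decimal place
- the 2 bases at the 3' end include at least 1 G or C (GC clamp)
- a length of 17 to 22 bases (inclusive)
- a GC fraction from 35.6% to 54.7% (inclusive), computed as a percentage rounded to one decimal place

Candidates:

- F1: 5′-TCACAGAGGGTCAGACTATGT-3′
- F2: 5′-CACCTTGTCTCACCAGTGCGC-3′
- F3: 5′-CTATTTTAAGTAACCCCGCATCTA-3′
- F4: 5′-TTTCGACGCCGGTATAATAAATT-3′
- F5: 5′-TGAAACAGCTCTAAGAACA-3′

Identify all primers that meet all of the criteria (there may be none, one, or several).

F1 (21 nt, A=6 T=5 G=6 C=4): Tm = 64.9 + 41·(10 − 16.4)/21 = 52.4°C ✓; 3' end GT has 1 G/C ✓; length 21 ✓; GC 10/21 = 47.6% ✓ — passes.
F2 (21 nt, A=3 T=5 G=4 C=9): Tm = 64.9 + 41·(13 − 16.4)/21 = 58.3°C ✓; 3' end GC has 2 G/C ✓; length 21 ✓; GC 13/21 = 61.9%, outside 35.6–54.7% ✗ — fails.
F3 (24 nt, A=7 T=8 G=2 C=7): Tm = 64.9 + 41·(9 − 16.4)/24 = 52.3°C ✓; 3' end TA has 0 G/C, need ≥1 ✗; length 24, outside 17–22 ✗; GC 9/24 = 37.5% ✓ — fails.
F4 (23 nt, A=7 T=8 G=4 C=4): Tm = 64.9 + 41·(8 − 16.4)/23 = 49.9°C ✓; 3' end TT has 0 G/C, need ≥1 ✗; length 23, outside 17–22 ✗; GC 8/23 = 34.8%, outside 35.6–54.7% ✗ — fails.
F5 (19 nt, A=9 T=3 G=3 C=4): Tm = 64.9 + 41·(7 − 16.4)/19 = 44.6°C ✓; 3' end CA has 1 G/C ✓; length 19 ✓; GC 7/19 = 36.8% ✓ — passes.

F1 and F5.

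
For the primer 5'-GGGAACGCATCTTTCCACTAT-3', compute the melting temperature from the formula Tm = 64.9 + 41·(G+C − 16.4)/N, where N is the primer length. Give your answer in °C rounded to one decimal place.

52.4°C

Base counts: A=5, T=6, G=4, C=6; G+C = 10, N = 21.
Tm = 64.9 + 41·(10 − 16.4)/21 = 64.9 + -262.40/21 = 52.4°C.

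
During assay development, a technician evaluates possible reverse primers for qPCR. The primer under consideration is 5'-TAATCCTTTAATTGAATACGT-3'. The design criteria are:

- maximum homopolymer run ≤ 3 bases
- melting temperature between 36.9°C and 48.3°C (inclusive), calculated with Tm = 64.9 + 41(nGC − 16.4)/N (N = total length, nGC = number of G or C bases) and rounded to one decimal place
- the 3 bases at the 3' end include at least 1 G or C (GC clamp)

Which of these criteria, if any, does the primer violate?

Meets all criteria.

Base counts: A=7, T=9, G=2, C=3 (length 21).
homopolymer run: longest run = 3 ✓
Tm: Tm = 64.9 + 41·(5 − 16.4)/21 = 42.6°C ✓
GC clamp: 3' end CGT has 2 G/C ✓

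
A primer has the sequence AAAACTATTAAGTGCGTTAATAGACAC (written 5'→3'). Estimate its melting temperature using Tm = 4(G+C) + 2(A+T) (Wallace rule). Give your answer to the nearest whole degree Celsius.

70°C

Base counts: A=12, T=7, G=4, C=4 (length 27).
Tm = 2·(12+7) + 4·(4+4) = 2·19 + 4·8 = 38 + 32 = 70°C.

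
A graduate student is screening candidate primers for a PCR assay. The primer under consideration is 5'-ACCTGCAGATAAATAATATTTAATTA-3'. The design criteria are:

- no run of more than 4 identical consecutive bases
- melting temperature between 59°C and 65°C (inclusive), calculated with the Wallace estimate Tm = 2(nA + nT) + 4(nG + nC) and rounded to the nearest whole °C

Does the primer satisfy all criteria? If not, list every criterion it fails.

Meets all criteria.

Base counts: A=12, T=9, G=2, C=3 (length 26).
homopolymer run: longest run = 3 ✓
Tm: Tm = 2·21 + 4·5 = 62°C ✓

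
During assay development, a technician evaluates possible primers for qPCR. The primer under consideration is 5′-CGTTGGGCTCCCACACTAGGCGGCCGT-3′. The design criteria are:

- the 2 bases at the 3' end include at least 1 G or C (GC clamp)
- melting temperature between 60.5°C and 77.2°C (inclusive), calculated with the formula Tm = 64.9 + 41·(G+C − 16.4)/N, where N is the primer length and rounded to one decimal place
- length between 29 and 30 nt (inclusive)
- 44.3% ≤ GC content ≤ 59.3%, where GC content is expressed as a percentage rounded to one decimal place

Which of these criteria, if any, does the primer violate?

Base counts: A=3, T=5, G=9, C=10 (length 27).
GC clamp: 3' end GT has 1 G/C ✓
Tm: Tm = 64.9 + 41·(19 − 16.4)/27 = 68.8°C ✓
length: length 27, outside 29–30 ✗
GC content: GC 19/27 = 70.4%, outside 44.3–59.3% ✗

Fails: length, GC content.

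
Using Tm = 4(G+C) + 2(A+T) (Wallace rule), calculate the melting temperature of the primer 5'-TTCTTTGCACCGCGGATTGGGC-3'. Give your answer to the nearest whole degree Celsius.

70°C

Base counts: A=2, T=7, G=7, C=6 (length 22).
Tm = 2·(2+7) + 4·(7+6) = 2·9 + 4·13 = 18 + 52 = 70°C.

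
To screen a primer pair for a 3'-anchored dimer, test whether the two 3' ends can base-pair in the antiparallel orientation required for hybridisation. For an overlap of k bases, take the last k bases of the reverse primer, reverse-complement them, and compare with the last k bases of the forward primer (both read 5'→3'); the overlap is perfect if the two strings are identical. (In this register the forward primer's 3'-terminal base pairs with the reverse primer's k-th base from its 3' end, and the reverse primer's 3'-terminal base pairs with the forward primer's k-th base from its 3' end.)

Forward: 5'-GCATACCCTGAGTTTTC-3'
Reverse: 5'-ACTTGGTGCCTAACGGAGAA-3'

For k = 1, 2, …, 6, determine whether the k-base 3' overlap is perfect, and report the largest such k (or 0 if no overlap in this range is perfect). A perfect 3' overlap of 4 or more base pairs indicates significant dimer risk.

Last 6 bases (5'→3') — forward …GTTTTC, reverse …GGAGAA.
Reverse complement of the reverse primer's last 6 bases: TTCTCC; its first k bases are the reverse complement of the reverse primer's last k bases, so a perfect k-base overlap needs the forward primer's last k bases to equal them.
Comparing (forward last k vs required): k=1: C vs T ✗; k=2: TC vs TT ✗; k=3: TTC vs TTC ✓; k=4: TTTC vs TTCT ✗; k=5: TTTTC vs TTCTC ✗; k=6: GTTTTC vs TTCTCC ✗.
Only k = 3 is perfect, so the longest perfect 3' overlap is 3.

Longest perfect overlap: 3 complementary base pairs; below the dimer-risk threshold (threshold 4).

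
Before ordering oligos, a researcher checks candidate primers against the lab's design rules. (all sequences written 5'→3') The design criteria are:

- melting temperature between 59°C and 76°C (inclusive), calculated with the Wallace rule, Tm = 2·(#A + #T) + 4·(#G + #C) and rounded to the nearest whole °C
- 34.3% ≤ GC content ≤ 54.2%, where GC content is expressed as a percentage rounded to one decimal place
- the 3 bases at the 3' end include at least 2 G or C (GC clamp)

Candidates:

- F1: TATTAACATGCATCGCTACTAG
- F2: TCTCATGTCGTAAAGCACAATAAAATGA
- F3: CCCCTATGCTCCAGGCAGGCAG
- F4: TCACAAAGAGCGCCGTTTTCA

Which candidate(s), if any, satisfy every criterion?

F1 (22 nt, A=7 T=7 G=3 C=5): Tm = 2·14 + 4·8 = 60°C ✓; GC 8/22 = 36.4% ✓; 3' end TAG has 1 G/C, need ≥2 ✗ — fails.
F2 (28 nt, A=12 T=7 G=4 C=5): Tm = 2·19 + 4·9 = 74°C ✓; GC 9/28 = 32.1%, outside 34.3–54.2% ✗; 3' end TGA has 1 G/C, need ≥2 ✗ — fails.
F3 (22 nt, A=4 T=3 G=6 C=9): Tm = 2·7 + 4·15 = 74°C ✓; GC 15/22 = 68.2%, outside 34.3–54.2% ✗; 3' end CAG has 2 G/C ✓ — fails.
F4 (21 nt, A=6 T=5 G=4 C=6): Tm = 2·11 + 4·10 = 62°C ✓; GC 10/21 = 47.6% ✓; 3' end TCA has 1 G/C, need ≥2 ✗ — fails.

None of the candidates satisfy all criteria.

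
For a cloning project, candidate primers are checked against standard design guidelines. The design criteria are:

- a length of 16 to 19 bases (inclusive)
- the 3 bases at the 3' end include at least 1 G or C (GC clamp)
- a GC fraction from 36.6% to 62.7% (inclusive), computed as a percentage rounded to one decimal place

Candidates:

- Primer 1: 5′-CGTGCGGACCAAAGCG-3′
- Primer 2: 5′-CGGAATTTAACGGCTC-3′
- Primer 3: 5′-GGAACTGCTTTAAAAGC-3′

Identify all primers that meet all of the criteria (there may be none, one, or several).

Primer 2 and Primer 3.

Primer 1 (16 nt, A=4 T=1 G=6 C=5): length 16 ✓; 3' end GCG has 3 G/C ✓; GC 11/16 = 68.8%, outside 36.6–62.7% ✗ — fails.
Primer 2 (16 nt, A=4 T=4 G=4 C=4): length 16 ✓; 3' end CTC has 2 G/C ✓; GC 8/16 = 50.0% ✓ — passes.
Primer 3 (17 nt, A=6 T=4 G=4 C=3): length 17 ✓; 3' end AGC has 2 G/C ✓; GC 7/17 = 41.2% ✓ — passes.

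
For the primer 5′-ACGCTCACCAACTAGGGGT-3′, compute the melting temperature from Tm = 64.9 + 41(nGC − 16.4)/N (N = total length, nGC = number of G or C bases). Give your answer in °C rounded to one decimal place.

53.2°C

Base counts: A=5, T=3, G=5, C=6; G+C = 11, N = 19.
Tm = 64.9 + 41·(11 − 16.4)/19 = 64.9 + -221.40/19 = 53.2°C.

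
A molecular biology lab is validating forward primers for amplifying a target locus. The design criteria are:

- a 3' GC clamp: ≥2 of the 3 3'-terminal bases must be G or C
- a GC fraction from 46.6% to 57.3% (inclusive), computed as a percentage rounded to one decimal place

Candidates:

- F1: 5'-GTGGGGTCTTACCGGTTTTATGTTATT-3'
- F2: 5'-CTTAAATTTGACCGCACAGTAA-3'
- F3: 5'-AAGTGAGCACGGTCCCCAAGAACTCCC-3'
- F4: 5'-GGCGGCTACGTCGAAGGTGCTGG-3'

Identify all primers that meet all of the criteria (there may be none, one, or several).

F1 (27 nt, A=3 T=13 G=8 C=3): 3' end ATT has 0 G/C, need ≥2 ✗; GC 11/27 = 40.7%, outside 46.6–57.3% ✗ — fails.
F2 (22 nt, A=8 T=6 G=3 C=5): 3' end TAA has 0 G/C, need ≥2 ✗; GC 8/22 = 36.4%, outside 46.6–57.3% ✗ — fails.
F3 (27 nt, A=8 T=3 G=6 C=10): 3' end CCC has 3 G/C ✓; GC 16/27 = 59.3%, outside 46.6–57.3% ✗ — fails.
F4 (23 nt, A=3 T=4 G=11 C=5): 3' end TGG has 2 G/C ✓; GC 16/23 = 69.6%, outside 46.6–57.3% ✗ — fails.

None of the candidates satisfy all criteria.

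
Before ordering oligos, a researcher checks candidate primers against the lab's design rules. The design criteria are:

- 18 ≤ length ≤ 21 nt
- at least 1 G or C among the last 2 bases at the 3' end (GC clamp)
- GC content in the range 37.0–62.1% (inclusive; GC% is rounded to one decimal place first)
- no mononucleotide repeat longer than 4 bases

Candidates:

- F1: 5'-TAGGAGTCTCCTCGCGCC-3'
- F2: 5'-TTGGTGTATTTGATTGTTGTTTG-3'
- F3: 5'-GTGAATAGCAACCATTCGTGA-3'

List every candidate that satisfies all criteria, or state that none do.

F3 only.

F1 (18 nt, A=2 T=4 G=5 C=7): length 18 ✓; 3' end CC has 2 G/C ✓; GC 12/18 = 66.7%, outside 37.0–62.1% ✗; longest run = 2 ✓ — fails.
F2 (23 nt, A=2 T=14 G=7 C=0): length 23, outside 18–21 ✗; 3' end TG has 1 G/C ✓; GC 7/23 = 30.4%, outside 37.0–62.1% ✗; longest run = 3 ✓ — fails.
F3 (21 nt, A=7 T=5 G=5 C=4): length 21 ✓; 3' end GA has 1 G/C ✓; GC 9/21 = 42.9% ✓; longest run = 2 ✓ — passes.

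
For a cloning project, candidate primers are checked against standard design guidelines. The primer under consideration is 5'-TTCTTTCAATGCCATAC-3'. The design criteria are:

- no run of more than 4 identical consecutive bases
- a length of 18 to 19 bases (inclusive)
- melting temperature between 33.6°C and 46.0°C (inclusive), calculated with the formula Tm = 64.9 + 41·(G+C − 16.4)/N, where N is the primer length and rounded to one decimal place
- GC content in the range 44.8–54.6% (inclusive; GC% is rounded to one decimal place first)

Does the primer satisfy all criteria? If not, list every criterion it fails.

Base counts: A=4, T=7, G=1, C=5 (length 17).
homopolymer run: longest run = 3 ✓
length: length 17, outside 18–19 ✗
Tm: Tm = 64.9 + 41·(6 − 16.4)/17 = 39.8°C ✓
GC content: GC 6/17 = 35.3%, outside 44.8–54.6% ✗

Fails: length, GC content.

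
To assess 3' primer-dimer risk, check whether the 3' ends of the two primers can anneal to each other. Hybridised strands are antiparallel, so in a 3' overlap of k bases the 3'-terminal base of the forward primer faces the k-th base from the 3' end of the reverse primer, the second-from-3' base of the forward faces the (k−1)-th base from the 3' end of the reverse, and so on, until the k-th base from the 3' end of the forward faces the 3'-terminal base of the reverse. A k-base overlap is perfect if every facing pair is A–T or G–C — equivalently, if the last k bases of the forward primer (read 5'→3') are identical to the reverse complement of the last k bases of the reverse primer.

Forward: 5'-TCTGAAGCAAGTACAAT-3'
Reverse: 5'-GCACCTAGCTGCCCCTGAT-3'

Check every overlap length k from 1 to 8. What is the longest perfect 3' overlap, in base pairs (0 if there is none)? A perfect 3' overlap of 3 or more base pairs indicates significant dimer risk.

Longest perfect overlap: 2 complementary base pairs; below the dimer-risk threshold (threshold 3).

Last 8 bases (5'→3') — forward …AGTACAAT, reverse …CCCCTGAT.
Reverse complement of the reverse primer's last 8 bases: ATCAGGGG; its first k bases are the reverse complement of the reverse primer's last k bases, so a perfect k-base overlap needs the forward primer's last k bases to equal them.
Comparing (forward last k vs required): k=1: T vs A ✗; k=2: AT vs AT ✓; k=3: AAT vs ATC ✗; k=4: CAAT vs ATCA ✗; k=5: ACAAT vs ATCAG ✗; k=6: TACAAT vs ATCAGG ✗; k=7: GTACAAT vs ATCAGGG ✗; k=8: AGTACAAT vs ATCAGGGG ✗.
Only k = 2 is perfect, so the longest perfect 3' overlap is 2.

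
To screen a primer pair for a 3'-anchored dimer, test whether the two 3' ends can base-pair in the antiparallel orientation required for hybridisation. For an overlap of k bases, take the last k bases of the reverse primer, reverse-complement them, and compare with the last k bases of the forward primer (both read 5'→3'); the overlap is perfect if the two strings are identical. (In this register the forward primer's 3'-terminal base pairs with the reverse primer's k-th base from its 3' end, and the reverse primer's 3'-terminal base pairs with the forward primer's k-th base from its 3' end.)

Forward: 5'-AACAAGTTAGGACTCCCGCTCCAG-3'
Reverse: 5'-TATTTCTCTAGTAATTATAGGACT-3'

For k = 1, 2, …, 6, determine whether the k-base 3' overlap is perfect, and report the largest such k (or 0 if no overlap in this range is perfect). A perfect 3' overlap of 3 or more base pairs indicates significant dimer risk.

Longest perfect overlap: 2 complementary base pairs; below the dimer-risk threshold (threshold 3).

Last 6 bases (5'→3') — forward …CTCCAG, reverse …AGGACT.
Reverse complement of the reverse primer's last 6 bases: AGTCCT; its first k bases are the reverse complement of the reverse primer's last k bases, so a perfect k-base overlap needs the forward primer's last k bases to equal them.
Comparing (forward last k vs required): k=1: G vs A ✗; k=2: AG vs AG ✓; k=3: CAG vs AGT ✗; k=4: CCAG vs AGTC ✗; k=5: TCCAG vs AGTCC ✗; k=6: CTCCAG vs AGTCCT ✗.
Only k = 2 is perfect, so the longest perfect 3' overlap is 2.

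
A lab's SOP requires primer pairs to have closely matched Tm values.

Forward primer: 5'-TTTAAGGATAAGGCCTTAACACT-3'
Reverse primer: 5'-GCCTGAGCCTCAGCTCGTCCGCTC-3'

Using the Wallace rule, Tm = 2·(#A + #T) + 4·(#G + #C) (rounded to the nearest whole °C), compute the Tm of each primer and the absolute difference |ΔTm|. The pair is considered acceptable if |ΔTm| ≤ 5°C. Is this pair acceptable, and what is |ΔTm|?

Forward: A=8 T=7 G=4 C=4 → Tm = 2·15 + 4·8 = 62°C.
Reverse: A=2 T=5 G=6 C=11 → Tm = 2·7 + 4·17 = 82°C.
|ΔTm| = |62 − 82| = 20°C, > 5°C.

|ΔTm| = 20°C; the pair is not acceptable.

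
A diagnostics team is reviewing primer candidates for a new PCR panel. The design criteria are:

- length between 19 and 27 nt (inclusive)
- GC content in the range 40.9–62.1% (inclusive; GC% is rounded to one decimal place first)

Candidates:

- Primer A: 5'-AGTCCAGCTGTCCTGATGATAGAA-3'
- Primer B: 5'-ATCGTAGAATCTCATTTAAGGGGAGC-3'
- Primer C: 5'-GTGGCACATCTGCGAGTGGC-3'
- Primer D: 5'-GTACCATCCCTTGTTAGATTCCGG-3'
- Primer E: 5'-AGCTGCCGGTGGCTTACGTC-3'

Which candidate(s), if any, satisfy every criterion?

Primer A, Primer B and Primer D.

Primer A (24 nt, A=7 T=6 G=6 C=5): length 24 ✓; GC 11/24 = 45.8% ✓ — passes.
Primer B (26 nt, A=8 T=7 G=7 C=4): length 26 ✓; GC 11/26 = 42.3% ✓ — passes.
Primer C (20 nt, A=3 T=4 G=8 C=5): length 20 ✓; GC 13/20 = 65.0%, outside 40.9–62.1% ✗ — fails.
Primer D (24 nt, A=4 T=8 G=5 C=7): length 24 ✓; GC 12/24 = 50.0% ✓ — passes.
Primer E (20 nt, A=2 T=5 G=7 C=6): length 20 ✓; GC 13/20 = 65.0%, outside 40.9–62.1% ✗ — fails.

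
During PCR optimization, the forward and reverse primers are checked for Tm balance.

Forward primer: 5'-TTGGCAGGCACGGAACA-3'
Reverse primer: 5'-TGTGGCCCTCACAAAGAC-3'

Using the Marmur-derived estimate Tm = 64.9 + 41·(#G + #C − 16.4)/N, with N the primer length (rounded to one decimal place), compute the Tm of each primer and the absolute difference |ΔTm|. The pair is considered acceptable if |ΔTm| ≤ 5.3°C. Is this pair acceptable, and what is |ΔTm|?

Forward: G+C = 10, N = 17 → Tm = 64.9 + 41·(10 − 16.4)/17 = 49.5°C.
Reverse: G+C = 10, N = 18 → Tm = 64.9 + 41·(10 − 16.4)/18 = 50.3°C.
|ΔTm| = |49.5 − 50.3| = 0.8°C, ≤ 5.3°C.

|ΔTm| = 0.8°C; the pair is acceptable.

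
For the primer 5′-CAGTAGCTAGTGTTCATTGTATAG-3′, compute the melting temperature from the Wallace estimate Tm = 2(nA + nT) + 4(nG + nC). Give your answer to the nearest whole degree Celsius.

Base counts: A=6, T=9, G=6, C=3 (length 24).
Tm = 2·(6+9) + 4·(6+3) = 2·15 + 4·9 = 30 + 36 = 66°C.

66°C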